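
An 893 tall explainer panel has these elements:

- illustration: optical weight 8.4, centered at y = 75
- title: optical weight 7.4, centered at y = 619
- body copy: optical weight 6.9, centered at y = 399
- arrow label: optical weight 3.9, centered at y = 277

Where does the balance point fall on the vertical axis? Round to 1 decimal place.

y ≈ 340.0

Weights sum to 8.4 + 7.4 + 6.9 + 3.9 = 26.6.
Σw·y = 8.4·75 + 7.4·619 + 6.9·399 + 3.9·277 = 9044.0, so ȳ = 9044.0/26.6 ≈ 340.00.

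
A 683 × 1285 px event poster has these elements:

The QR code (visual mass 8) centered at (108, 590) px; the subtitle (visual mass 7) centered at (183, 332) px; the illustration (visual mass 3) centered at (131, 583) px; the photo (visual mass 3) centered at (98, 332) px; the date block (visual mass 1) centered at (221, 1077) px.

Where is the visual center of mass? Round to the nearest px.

(139, 494)

Σw = 8 + 7 + 3 + 3 + 1 = 22.
Σw·x = 8·108 + 7·183 + 3·131 + 3·98 + 1·221 = 3053, so x̄ = 3053/22 ≈ 138.77.
Σw·y = 8·590 + 7·332 + 3·583 + 3·332 + 1·1077 = 10866, so ȳ = 10866/22 ≈ 493.91.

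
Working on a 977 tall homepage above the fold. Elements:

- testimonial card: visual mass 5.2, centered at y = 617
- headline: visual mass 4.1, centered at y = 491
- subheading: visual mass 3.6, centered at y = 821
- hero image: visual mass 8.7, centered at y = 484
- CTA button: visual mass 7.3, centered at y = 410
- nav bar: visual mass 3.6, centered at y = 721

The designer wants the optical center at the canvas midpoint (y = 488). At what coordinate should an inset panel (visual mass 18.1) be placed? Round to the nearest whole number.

New total weight: (5.2 + 4.1 + 3.6 + 8.7 + 7.3 + 3.6) + 18.1 = 50.6.
y: target moment 50.6×488 = 24692.8; current 5.2·617 + 4.1·491 + 3.6·821 + 8.7·484 + 7.3·410 + 3.6·721 = 17976.5; the inset panel supplies 6716.3, so y = 6716.3/18.1 ≈ 371.07.

y ≈ 371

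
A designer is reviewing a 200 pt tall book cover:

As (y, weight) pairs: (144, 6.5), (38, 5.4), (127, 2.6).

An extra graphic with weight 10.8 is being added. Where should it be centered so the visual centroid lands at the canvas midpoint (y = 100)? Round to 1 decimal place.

With the extra graphic, Σw becomes 6.5 + 5.4 + 2.6 + 10.8 = 25.3.
Along y: (1471.4 + 10.8·y) / 25.3 = 100 (existing moment 6.5·144 + 5.4·38 + 2.6·127 = 1471.4) ⇒ y = (2530.0 − 1471.4) / 10.8 ≈ 98.02.

y ≈ 98.0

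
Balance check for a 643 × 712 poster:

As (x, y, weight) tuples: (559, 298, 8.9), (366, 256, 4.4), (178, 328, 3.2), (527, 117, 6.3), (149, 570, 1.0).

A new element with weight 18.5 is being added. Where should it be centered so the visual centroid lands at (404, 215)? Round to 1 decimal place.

After adding the new element, total weight = 8.9 + 4.4 + 3.2 + 6.3 + 1.0 + 18.5 = 42.3.
x: need Σw·x = 42.3·404 = 17089.2. Existing = 8.9·559 + 4.4·366 + 3.2·178 + 6.3·527 + 1.0·149 = 10624.2. Remainder 6465.0 / 18.5 ≈ 349.46.
y: need Σw·y = 42.3·215 = 9094.5. Existing = 8.9·298 + 4.4·256 + 3.2·328 + 6.3·117 + 1.0·570 = 6135.3. Remainder 2959.2 / 18.5 ≈ 159.96.

(349.5, 160.0)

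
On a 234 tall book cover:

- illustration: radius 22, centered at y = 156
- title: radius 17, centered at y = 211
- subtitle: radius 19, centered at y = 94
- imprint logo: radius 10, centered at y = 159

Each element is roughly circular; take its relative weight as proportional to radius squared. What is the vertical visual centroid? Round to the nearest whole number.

y ≈ 151

r² weights: illustration 22² = 484, title 17² = 289, subtitle 19² = 361, imprint logo 10² = 100. Total = 1234.
y: (484·156 + 289·211 + 361·94 + 100·159) / 1234 = 186317 / 1234 ≈ 150.99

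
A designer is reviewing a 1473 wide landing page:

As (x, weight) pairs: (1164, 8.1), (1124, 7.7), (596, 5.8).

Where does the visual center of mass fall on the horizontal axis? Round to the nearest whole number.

x ≈ 997

Σw = 8.1 + 7.7 + 5.8 = 21.6.
Σw·x = 8.1·1164 + 7.7·1124 + 5.8·596 = 21540.0, so x̄ = 21540.0/21.6 ≈ 997.22.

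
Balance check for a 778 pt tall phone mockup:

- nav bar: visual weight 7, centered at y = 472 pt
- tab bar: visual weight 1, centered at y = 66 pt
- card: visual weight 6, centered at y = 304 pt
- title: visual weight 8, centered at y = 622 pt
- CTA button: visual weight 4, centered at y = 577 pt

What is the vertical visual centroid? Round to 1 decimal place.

y ≈ 479.9

Σw = 7 + 1 + 6 + 8 + 4 = 26.
Σw·y = 7·472 + 1·66 + 6·304 + 8·622 + 4·577 = 12478, so ȳ = 12478/26 ≈ 479.92.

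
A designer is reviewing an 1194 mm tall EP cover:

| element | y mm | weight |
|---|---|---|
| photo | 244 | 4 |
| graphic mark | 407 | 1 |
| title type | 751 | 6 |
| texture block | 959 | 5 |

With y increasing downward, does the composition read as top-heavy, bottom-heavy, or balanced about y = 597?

bottom-heavy

Σw = 4 + 1 + 6 + 5 = 16.
y: (4·244 + 1·407 + 6·751 + 5·959) / 16 = 10684 / 16 ≈ 667.75
667.8 vs midline 597 → bottom-heavy.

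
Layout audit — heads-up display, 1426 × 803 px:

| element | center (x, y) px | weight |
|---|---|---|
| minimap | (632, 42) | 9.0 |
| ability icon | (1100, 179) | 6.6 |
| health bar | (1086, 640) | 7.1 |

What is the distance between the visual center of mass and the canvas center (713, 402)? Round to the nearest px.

≈ 238 px

Weights sum to 9.0 + 6.6 + 7.1 = 22.7.
x: (9.0·632 + 6.6·1100 + 7.1·1086) / 22.7 = 20658.6 / 22.7 ≈ 910.07
y: (9.0·42 + 6.6·179 + 7.1·640) / 22.7 = 6103.4 / 22.7 ≈ 268.87
Relative to (713, 402): Δ = (197.07, -133.13); |Δ| = √(197.07² + -133.13²) ≈ 237.82.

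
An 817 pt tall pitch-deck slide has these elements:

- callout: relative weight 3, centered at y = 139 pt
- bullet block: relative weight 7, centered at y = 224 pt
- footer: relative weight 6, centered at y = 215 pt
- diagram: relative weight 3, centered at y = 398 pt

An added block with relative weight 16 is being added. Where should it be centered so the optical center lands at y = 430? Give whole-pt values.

y ≈ 661

After adding the added block, total weight = 3 + 7 + 6 + 3 + 16 = 35.
y: need Σw·y = 35·430 = 15050. Existing = 3·139 + 7·224 + 6·215 + 3·398 = 4469. Remainder 10581 / 16 ≈ 661.31.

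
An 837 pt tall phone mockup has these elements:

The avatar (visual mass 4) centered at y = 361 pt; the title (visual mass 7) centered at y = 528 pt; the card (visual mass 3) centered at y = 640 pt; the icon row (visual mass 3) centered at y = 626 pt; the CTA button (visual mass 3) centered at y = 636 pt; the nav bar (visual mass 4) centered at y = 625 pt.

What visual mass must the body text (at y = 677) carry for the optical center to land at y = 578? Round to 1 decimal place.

w ≈ 5.3

Known weights sum to 4 + 7 + 3 + 3 + 3 + 4 = 24; their moment is 4·361 + 7·528 + 3·640 + 3·626 + 3·636 + 4·625 = 13346.
Set Σw·y/Σw = 578: (13346 + 677w) = 578·(24 + w).
Rearranging, w·(677 − 578) = 578·24 − 13346 = 526, so w ≈ 526/99 = 5.31.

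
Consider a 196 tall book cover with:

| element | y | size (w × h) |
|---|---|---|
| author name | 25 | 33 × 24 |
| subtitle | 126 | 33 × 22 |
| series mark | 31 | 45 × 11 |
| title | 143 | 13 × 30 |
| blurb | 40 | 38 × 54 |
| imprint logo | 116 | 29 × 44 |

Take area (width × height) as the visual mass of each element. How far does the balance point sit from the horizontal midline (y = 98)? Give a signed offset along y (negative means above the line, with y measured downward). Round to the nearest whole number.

≈ -26

Areas: author name 33·24 = 792, subtitle 33·22 = 726, series mark 45·11 = 495, title 13·30 = 390, blurb 38·54 = 2052, imprint logo 29·44 = 1276. Total weight = 5731.
Σw·y = 412487; ȳ = 412487/5731 ≈ 71.97.
Offset from y = 98: 71.97 − 98 ≈ -26.03.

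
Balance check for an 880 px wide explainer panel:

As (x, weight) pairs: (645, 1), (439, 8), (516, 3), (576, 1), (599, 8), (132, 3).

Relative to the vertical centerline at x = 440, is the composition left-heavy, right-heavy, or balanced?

right-heavy

Σw = 1 + 8 + 3 + 1 + 8 + 3 = 24.
Σw·x = 1·645 + 8·439 + 3·516 + 1·576 + 8·599 + 3·132 = 11469, so x̄ = 11469/24 ≈ 477.88.
477.9 vs midline 440 → right-heavy.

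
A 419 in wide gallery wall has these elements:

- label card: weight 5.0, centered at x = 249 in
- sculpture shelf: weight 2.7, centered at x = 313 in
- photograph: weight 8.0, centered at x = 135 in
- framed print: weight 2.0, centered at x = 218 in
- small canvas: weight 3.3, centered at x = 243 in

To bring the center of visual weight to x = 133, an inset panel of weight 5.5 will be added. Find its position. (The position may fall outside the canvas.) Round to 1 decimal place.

With the inset panel, Σw becomes 5.0 + 2.7 + 8.0 + 2.0 + 3.3 + 5.5 = 26.5.
x: target moment 26.5×133 = 3524.5; current 5.0·249 + 2.7·313 + 8.0·135 + 2.0·218 + 3.3·243 = 4408.0; the inset panel supplies -883.5, so x = -883.5/5.5 ≈ -160.64.

x ≈ -160.6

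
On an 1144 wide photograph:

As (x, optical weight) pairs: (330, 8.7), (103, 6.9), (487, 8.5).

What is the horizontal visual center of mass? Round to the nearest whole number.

Weights sum to 8.7 + 6.9 + 8.5 = 24.1.
x: (8.7·330 + 6.9·103 + 8.5·487) / 24.1 = 7721.2 / 24.1 ≈ 320.38

x ≈ 320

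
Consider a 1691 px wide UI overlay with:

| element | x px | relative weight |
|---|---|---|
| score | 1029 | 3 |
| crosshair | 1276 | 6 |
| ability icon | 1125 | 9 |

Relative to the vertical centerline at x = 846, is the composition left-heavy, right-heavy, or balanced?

Σw = 3 + 6 + 9 = 18.
x: (3·1029 + 6·1276 + 9·1125) / 18 = 20868 / 18 ≈ 1159.33
1159.3 lies right of the midline 846, so the layout is right-heavy.

right-heavy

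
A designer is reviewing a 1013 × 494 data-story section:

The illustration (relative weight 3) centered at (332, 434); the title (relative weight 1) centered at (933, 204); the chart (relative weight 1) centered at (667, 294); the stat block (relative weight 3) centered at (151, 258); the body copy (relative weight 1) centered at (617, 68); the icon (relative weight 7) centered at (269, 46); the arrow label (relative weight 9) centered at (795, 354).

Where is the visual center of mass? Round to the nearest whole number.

(508, 246)

Weights sum to 3 + 1 + 1 + 3 + 1 + 7 + 9 = 25.
x-moment: 3·332 + 1·933 + 1·667 + 3·151 + 1·617 + 7·269 + 9·795 = 12704; centroid 12704/25 ≈ 508.16.
y-moment: 3·434 + 1·204 + 1·294 + 3·258 + 1·68 + 7·46 + 9·354 = 6150; centroid 6150/25 ≈ 246.00.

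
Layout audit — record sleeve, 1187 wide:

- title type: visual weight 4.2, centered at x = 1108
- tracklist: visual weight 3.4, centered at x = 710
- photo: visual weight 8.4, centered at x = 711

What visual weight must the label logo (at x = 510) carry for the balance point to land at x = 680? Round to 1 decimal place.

Existing Σw = 16.0 (4.2 + 3.4 + 8.4); existing moment 4.2·1108 + 3.4·710 + 8.4·711 = 13040.0.
Set Σw·x/Σw = 680: (13040.0 + 510w) = 680·(16.0 + w).
So w = (680·16.0 − 13040.0)/(510 − 680) = -2160.0/-170 ≈ 12.71.

w ≈ 12.7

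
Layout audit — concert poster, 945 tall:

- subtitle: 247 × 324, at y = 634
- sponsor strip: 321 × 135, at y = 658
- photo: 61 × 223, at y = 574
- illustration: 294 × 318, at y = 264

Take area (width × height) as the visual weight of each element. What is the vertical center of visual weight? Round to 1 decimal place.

y ≈ 484.9

Areas: subtitle 247·324 = 80028, sponsor strip 321·135 = 43335, photo 61·223 = 13603, illustration 294·318 = 93492. Total weight = 230458.
y-moment: 80028·634 + 43335·658 + 13603·574 + 93492·264 = 111742192; centroid 111742192/230458 ≈ 484.87.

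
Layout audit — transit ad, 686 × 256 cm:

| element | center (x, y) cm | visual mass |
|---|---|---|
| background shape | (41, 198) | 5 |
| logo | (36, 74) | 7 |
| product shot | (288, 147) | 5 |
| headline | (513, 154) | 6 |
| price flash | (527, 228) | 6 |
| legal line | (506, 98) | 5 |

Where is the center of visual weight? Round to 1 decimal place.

(313.7, 147.8)

Total weight = 5 + 7 + 5 + 6 + 6 + 5 = 34.
x: (5·41 + 7·36 + 5·288 + 6·513 + 6·527 + 5·506) / 34 = 10667 / 34 ≈ 313.74
y: (5·198 + 7·74 + 5·147 + 6·154 + 6·228 + 5·98) / 34 = 5025 / 34 ≈ 147.79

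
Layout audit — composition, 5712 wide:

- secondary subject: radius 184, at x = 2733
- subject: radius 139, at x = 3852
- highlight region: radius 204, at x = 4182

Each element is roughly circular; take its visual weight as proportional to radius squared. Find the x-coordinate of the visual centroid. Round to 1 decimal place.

x ≈ 3597.2

Weights ∝ r²: secondary subject 184² = 33856, subject 139² = 19321, highlight region 204² = 41616; Σw = 94793.
x: (33856·2733 + 19321·3852 + 41616·4182) / 94793 = 340991052 / 94793 ≈ 3597.22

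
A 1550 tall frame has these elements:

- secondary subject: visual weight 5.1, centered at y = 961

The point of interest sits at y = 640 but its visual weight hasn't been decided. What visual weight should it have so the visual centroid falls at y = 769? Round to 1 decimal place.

w ≈ 7.6

The single fixed element contributes weight 5.1, moment 5.1·961 = 4901.1.
Balance at y = 769 requires (4901.1 + w·640) / (5.1 + w) = 769.
Rearranging, w·(640 − 769) = 769·5.1 − 4901.1 = -979.2, so w ≈ -979.2/-129 = 7.59.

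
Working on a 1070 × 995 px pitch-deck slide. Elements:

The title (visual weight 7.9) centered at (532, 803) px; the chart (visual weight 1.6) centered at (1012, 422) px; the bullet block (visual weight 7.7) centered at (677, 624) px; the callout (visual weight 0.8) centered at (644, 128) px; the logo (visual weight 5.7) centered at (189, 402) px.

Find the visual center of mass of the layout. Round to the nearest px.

Weights sum to 7.9 + 1.6 + 7.7 + 0.8 + 5.7 = 23.7.
x-moment: 7.9·532 + 1.6·1012 + 7.7·677 + 0.8·644 + 5.7·189 = 12627.4; centroid 12627.4/23.7 ≈ 532.80.
y-moment: 7.9·803 + 1.6·422 + 7.7·624 + 0.8·128 + 5.7·402 = 14217.5; centroid 14217.5/23.7 ≈ 599.89.

(533, 600)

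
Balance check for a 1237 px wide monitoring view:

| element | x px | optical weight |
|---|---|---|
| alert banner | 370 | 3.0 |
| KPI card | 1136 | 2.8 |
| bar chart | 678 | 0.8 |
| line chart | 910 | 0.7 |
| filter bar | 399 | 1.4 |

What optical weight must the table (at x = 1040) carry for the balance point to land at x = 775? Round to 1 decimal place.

Existing Σw = 8.7 (3.0 + 2.8 + 0.8 + 0.7 + 1.4); existing moment 3.0·370 + 2.8·1136 + 0.8·678 + 0.7·910 + 1.4·399 = 6028.8.
For the centroid to hit 775: (6028.8 + w·1040) / (8.7 + w) = 775.
So w = (775·8.7 − 6028.8)/(1040 − 775) = 713.7/265 ≈ 2.69.

w ≈ 2.7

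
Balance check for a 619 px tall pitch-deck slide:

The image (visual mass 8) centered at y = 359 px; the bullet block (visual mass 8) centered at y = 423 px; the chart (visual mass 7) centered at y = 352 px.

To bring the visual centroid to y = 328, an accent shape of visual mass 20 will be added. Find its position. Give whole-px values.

After adding the accent shape, total weight = 8 + 8 + 7 + 20 = 43.
y: target moment 43×328 = 14104; current 8·359 + 8·423 + 7·352 = 8720; the accent shape supplies 5384, so y = 5384/20 ≈ 269.20.

y ≈ 269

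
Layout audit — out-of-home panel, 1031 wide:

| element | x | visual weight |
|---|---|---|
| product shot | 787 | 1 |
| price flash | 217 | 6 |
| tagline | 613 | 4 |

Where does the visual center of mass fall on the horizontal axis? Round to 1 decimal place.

x ≈ 412.8

Σw = 1 + 6 + 4 = 11.
Σw·x = 1·787 + 6·217 + 4·613 = 4541, so x̄ = 4541/11 ≈ 412.82.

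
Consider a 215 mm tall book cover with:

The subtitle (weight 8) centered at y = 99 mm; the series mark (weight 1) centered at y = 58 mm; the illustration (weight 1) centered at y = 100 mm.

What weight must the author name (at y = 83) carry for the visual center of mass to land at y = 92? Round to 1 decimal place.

w ≈ 3.3

Fixed elements: Σw = 8 + 1 + 1 = 10, Σw·y = 8·99 + 1·58 + 1·100 = 950.
Balance at y = 92 requires (950 + w·83) / (10 + w) = 92.
Solving: w = (92·10 − 950) / (83 − 92) = -30 / -9 ≈ 3.33.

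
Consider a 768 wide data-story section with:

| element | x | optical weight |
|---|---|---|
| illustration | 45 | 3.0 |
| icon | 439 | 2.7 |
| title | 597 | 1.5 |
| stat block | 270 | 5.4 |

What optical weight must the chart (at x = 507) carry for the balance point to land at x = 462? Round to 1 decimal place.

Known weights sum to 3.0 + 2.7 + 1.5 + 5.4 = 12.6; their moment is 3.0·45 + 2.7·439 + 1.5·597 + 5.4·270 = 3673.8.
Set Σw·x/Σw = 462: (3673.8 + 507w) = 462·(12.6 + w).
Solving: w = (462·12.6 − 3673.8) / (507 − 462) = 2147.4 / 45 ≈ 47.72.

w ≈ 47.7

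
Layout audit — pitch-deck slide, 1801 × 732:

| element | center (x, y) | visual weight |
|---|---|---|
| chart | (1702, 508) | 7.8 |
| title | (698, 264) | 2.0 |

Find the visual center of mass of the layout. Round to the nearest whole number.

Weights sum to 7.8 + 2.0 = 9.8.
x: (7.8·1702 + 2.0·698) / 9.8 = 14671.6 / 9.8 ≈ 1497.10
y: (7.8·508 + 2.0·264) / 9.8 = 4490.4 / 9.8 ≈ 458.20

(1497, 458)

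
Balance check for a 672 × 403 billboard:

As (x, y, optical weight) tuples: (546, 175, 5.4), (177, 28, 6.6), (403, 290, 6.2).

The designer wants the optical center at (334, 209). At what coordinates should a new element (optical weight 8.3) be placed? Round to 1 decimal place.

(269.4, 314.5)

After adding the new element, total weight = 5.4 + 6.6 + 6.2 + 8.3 = 26.5.
x: target moment 26.5×334 = 8851.0; current 5.4·546 + 6.6·177 + 6.2·403 = 6615.2; the new element supplies 2235.8, so x = 2235.8/8.3 ≈ 269.37.
y: target moment 26.5×209 = 5538.5; current 5.4·175 + 6.6·28 + 6.2·290 = 2927.8; the new element supplies 2610.7, so y = 2610.7/8.3 ≈ 314.54.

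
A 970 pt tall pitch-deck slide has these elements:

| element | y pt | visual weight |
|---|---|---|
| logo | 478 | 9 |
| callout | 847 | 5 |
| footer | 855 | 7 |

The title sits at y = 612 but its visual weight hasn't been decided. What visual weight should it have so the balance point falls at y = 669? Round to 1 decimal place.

Known weights sum to 9 + 5 + 7 = 21; their moment is 9·478 + 5·847 + 7·855 = 14522.
Balance at y = 669 requires (14522 + w·612) / (21 + w) = 669.
Solving: w = (669·21 − 14522) / (612 − 669) = -473 / -57 ≈ 8.30.

w ≈ 8.3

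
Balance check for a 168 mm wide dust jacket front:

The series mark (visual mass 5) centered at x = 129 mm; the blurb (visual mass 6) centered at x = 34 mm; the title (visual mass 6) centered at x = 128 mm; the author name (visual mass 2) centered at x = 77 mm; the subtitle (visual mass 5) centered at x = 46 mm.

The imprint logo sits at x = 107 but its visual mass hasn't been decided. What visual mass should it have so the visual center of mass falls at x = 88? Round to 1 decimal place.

w ≈ 5.8

Existing Σw = 24 (5 + 6 + 6 + 2 + 5); existing moment 5·129 + 6·34 + 6·128 + 2·77 + 5·46 = 2001.
For the centroid to hit 88: (2001 + w·107) / (24 + w) = 88.
Rearranging, w·(107 − 88) = 88·24 − 2001 = 111, so w ≈ 111/19 = 5.84.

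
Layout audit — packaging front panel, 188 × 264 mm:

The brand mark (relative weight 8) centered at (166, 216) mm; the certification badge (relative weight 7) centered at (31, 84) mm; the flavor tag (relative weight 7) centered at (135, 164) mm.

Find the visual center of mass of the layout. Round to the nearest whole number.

(113, 157)

Weights sum to 8 + 7 + 7 = 22.
x-moment: 8·166 + 7·31 + 7·135 = 2490; centroid 2490/22 ≈ 113.18.
y-moment: 8·216 + 7·84 + 7·164 = 3464; centroid 3464/22 ≈ 157.45.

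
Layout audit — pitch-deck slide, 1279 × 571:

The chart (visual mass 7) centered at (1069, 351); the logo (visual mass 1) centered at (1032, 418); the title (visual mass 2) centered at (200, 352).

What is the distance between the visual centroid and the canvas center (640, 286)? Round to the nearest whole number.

≈ 262

Σw = 7 + 1 + 2 = 10.
Σw·x = 7·1069 + 1·1032 + 2·200 = 8915, so x̄ = 8915/10 ≈ 891.50.
Σw·y = 7·351 + 1·418 + 2·352 = 3579, so ȳ = 3579/10 ≈ 357.90.
From (640, 286): dx = 251.50, dy = 71.90, so the distance is √(dx²+dy²) ≈ 261.58.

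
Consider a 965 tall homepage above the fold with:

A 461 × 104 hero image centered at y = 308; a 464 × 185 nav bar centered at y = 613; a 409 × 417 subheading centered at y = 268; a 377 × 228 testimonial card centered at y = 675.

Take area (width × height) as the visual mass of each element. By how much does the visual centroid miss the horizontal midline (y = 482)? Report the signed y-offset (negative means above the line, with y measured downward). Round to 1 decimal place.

≈ -43.6

Areas → weights: hero image 461·104 = 47944, nav bar 464·185 = 85840, subheading 409·417 = 170553, testimonial card 377·228 = 85956; Σw = 390293.
y-moment: 47944·308 + 85840·613 + 170553·268 + 85956·675 = 171115176; centroid 171115176/390293 ≈ 438.43.
Difference: 438.43 − 482 ≈ -43.57.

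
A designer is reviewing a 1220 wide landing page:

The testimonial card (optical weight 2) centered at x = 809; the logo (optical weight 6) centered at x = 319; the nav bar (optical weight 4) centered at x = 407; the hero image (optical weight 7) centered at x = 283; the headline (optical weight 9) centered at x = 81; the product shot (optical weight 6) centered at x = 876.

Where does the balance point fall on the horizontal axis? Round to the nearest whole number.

x ≈ 386

Total weight = 2 + 6 + 4 + 7 + 9 + 6 = 34.
Σw·x = 2·809 + 6·319 + 4·407 + 7·283 + 9·81 + 6·876 = 13126, so x̄ = 13126/34 ≈ 386.06.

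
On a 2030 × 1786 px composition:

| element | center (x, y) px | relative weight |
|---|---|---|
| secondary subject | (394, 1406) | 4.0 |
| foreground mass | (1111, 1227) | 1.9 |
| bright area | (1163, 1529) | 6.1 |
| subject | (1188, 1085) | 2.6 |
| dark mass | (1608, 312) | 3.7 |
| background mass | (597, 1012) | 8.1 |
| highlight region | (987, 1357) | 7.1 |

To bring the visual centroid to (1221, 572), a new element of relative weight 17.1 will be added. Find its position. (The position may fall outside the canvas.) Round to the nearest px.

(1761, -593)

With the new element, Σw becomes 4.0 + 1.9 + 6.1 + 2.6 + 3.7 + 8.1 + 7.1 + 17.1 = 50.6.
x: need Σw·x = 50.6·1221 = 61782.6. Existing = 4.0·394 + 1.9·1111 + 6.1·1163 + 2.6·1188 + 3.7·1608 + 8.1·597 + 7.1·987 = 31663.0. Remainder 30119.6 / 17.1 ≈ 1761.38.
y: need Σw·y = 50.6·572 = 28943.2. Existing = 4.0·1406 + 1.9·1227 + 6.1·1529 + 2.6·1085 + 3.7·312 + 8.1·1012 + 7.1·1357 = 39089.5. Remainder -10146.3 / 17.1 ≈ -593.35.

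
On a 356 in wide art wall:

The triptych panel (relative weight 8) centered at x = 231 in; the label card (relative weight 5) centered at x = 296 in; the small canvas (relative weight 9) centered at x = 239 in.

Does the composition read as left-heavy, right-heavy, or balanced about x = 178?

Total weight = 8 + 5 + 9 = 22.
Σw·x = 8·231 + 5·296 + 9·239 = 5479, so x̄ = 5479/22 ≈ 249.05.
249.0 vs midline 178 → right-heavy.

right-heavy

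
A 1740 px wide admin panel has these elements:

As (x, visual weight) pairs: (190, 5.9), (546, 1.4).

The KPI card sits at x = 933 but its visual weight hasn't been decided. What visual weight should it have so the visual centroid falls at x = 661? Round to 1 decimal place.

w ≈ 10.8

Existing Σw = 7.3 (5.9 + 1.4); existing moment 5.9·190 + 1.4·546 = 1885.4.
Balance at x = 661 requires (1885.4 + w·933) / (7.3 + w) = 661.
Solving: w = (661·7.3 − 1885.4) / (933 − 661) = 2939.9 / 272 ≈ 10.81.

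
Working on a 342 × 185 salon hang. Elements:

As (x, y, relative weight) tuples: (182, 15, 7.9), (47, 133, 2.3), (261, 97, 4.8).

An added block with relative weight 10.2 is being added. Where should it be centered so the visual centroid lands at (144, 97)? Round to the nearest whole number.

(81, 152)

New total weight: (7.9 + 2.3 + 4.8) + 10.2 = 25.2.
Along x: (2798.7 + 10.2·x) / 25.2 = 144 (existing moment 7.9·182 + 2.3·47 + 4.8·261 = 2798.7) ⇒ x = (3628.8 − 2798.7) / 10.2 ≈ 81.38.
Along y: (890.0 + 10.2·y) / 25.2 = 97 (existing moment 7.9·15 + 2.3·133 + 4.8·97 = 890.0) ⇒ y = (2444.4 − 890.0) / 10.2 ≈ 152.39.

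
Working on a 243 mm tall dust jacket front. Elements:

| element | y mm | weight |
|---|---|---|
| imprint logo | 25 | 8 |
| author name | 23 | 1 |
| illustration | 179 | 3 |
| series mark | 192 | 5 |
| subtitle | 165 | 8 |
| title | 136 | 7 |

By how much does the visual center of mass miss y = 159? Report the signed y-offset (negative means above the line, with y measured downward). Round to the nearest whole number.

≈ -34 mm

Σw = 8 + 1 + 3 + 5 + 8 + 7 = 32.
Σw·y = 8·25 + 1·23 + 3·179 + 5·192 + 8·165 + 7·136 = 3992, so ȳ = 3992/32 ≈ 124.75.
Against y = 159, that's 124.75 − 159 = -34.25.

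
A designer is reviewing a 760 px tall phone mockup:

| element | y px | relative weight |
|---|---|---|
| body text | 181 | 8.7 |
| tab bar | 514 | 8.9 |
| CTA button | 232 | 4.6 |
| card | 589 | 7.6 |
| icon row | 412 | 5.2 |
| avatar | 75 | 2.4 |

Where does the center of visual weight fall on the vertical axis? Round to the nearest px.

y ≈ 375

Weights sum to 8.7 + 8.9 + 4.6 + 7.6 + 5.2 + 2.4 = 37.4.
y-moment: 8.7·181 + 8.9·514 + 4.6·232 + 7.6·589 + 5.2·412 + 2.4·75 = 14015.3; centroid 14015.3/37.4 ≈ 374.74.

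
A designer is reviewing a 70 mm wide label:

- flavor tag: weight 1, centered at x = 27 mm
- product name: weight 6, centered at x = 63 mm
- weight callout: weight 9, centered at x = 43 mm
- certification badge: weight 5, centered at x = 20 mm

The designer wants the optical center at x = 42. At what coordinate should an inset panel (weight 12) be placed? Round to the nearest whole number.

After adding the inset panel, total weight = 1 + 6 + 9 + 5 + 12 = 33.
Along x: (892 + 12·x) / 33 = 42 (existing moment 1·27 + 6·63 + 9·43 + 5·20 = 892) ⇒ x = (1386 − 892) / 12 ≈ 41.17.

x ≈ 41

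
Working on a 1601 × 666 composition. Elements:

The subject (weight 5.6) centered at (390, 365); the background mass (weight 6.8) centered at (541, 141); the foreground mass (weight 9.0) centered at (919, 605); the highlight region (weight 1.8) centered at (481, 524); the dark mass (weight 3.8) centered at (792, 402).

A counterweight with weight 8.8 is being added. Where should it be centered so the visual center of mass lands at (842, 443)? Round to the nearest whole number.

New total weight: (5.6 + 6.8 + 9.0 + 1.8 + 3.8) + 8.8 = 35.8.
Along x: (18009.2 + 8.8·x) / 35.8 = 842 (existing moment 5.6·390 + 6.8·541 + 9.0·919 + 1.8·481 + 3.8·792 = 18009.2) ⇒ x = (30143.6 − 18009.2) / 8.8 ≈ 1378.91.
Along y: (10918.6 + 8.8·y) / 35.8 = 443 (existing moment 5.6·365 + 6.8·141 + 9.0·605 + 1.8·524 + 3.8·402 = 10918.6) ⇒ y = (15859.4 − 10918.6) / 8.8 ≈ 561.45.

(1379, 561)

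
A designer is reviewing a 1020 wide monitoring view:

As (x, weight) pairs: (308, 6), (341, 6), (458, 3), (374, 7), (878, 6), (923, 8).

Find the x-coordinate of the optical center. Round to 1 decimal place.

Total weight = 6 + 6 + 3 + 7 + 6 + 8 = 36.
x: (6·308 + 6·341 + 3·458 + 7·374 + 6·878 + 8·923) / 36 = 20538 / 36 ≈ 570.50

x ≈ 570.5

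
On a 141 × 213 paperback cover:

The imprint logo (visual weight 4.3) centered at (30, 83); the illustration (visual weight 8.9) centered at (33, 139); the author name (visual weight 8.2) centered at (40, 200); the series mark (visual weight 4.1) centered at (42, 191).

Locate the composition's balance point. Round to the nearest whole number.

Weights sum to 4.3 + 8.9 + 8.2 + 4.1 = 25.5.
x: (4.3·30 + 8.9·33 + 8.2·40 + 4.1·42) / 25.5 = 922.9 / 25.5 ≈ 36.19
y: (4.3·83 + 8.9·139 + 8.2·200 + 4.1·191) / 25.5 = 4017.1 / 25.5 ≈ 157.53

(36, 158)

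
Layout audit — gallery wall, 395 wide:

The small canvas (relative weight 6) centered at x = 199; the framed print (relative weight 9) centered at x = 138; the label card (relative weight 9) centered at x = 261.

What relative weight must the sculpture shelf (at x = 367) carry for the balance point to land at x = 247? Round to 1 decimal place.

w ≈ 9.5

Fixed elements: Σw = 6 + 9 + 9 = 24, Σw·x = 6·199 + 9·138 + 9·261 = 4785.
Set Σw·x/Σw = 247: (4785 + 367w) = 247·(24 + w).
Rearranging, w·(367 − 247) = 247·24 − 4785 = 1143, so w ≈ 1143/120 = 9.53.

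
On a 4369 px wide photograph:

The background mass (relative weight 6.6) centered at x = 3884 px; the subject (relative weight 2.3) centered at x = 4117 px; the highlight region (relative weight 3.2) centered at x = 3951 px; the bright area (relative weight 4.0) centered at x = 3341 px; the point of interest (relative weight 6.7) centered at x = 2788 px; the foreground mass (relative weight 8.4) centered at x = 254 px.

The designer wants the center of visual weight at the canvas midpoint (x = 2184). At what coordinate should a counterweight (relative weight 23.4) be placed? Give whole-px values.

x ≈ 1595

With the counterweight, Σw becomes 6.6 + 2.3 + 3.2 + 4.0 + 6.7 + 8.4 + 23.4 = 54.6.
x: target moment 54.6×2184 = 119246.4; current 6.6·3884 + 2.3·4117 + 3.2·3951 + 4.0·3341 + 6.7·2788 + 8.4·254 = 81923.9; the counterweight supplies 37322.5, so x = 37322.5/23.4 ≈ 1594.98.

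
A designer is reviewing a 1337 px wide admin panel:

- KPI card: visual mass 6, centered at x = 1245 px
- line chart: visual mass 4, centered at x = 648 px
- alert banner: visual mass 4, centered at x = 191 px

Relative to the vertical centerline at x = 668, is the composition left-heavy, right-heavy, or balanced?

Total weight = 6 + 4 + 4 = 14.
x-moment: 6·1245 + 4·648 + 4·191 = 10826; centroid 10826/14 ≈ 773.29.
773.3 lies right of the midline 668, so the layout is right-heavy.

right-heavy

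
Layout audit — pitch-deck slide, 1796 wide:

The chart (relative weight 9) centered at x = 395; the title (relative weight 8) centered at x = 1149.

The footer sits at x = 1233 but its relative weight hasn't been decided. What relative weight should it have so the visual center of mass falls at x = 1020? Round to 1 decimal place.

w ≈ 21.6

Fixed elements: Σw = 9 + 8 = 17, Σw·x = 9·395 + 8·1149 = 12747.
Balance at x = 1020 requires (12747 + w·1233) / (17 + w) = 1020.
Rearranging, w·(1233 − 1020) = 1020·17 − 12747 = 4593, so w ≈ 4593/213 = 21.56.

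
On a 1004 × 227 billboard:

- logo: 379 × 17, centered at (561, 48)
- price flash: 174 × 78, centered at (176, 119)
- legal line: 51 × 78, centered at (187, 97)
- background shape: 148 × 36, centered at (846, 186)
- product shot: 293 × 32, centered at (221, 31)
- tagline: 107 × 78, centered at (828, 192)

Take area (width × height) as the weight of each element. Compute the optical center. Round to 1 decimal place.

Taking area as weight: logo 379·17 = 6443, price flash 174·78 = 13572, legal line 51·78 = 3978, background shape 148·36 = 5328, product shot 293·32 = 9376, tagline 107·78 = 8346. Sum 47043.
Σw·x = 6443·561 + 13572·176 + 3978·187 + 5328·846 + 9376·221 + 8346·828 = 20237153, so x̄ = 20237153/47043 ≈ 430.18.
Σw·y = 6443·48 + 13572·119 + 3978·97 + 5328·186 + 9376·31 + 8346·192 = 5194294, so ȳ = 5194294/47043 ≈ 110.42.

(430.2, 110.4)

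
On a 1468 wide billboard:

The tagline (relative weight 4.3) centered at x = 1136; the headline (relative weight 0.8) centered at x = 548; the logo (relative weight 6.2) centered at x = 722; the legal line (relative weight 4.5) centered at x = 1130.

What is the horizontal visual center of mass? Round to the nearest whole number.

x ≈ 942

Weights sum to 4.3 + 0.8 + 6.2 + 4.5 = 15.8.
x-moment: 4.3·1136 + 0.8·548 + 6.2·722 + 4.5·1130 = 14884.6; centroid 14884.6/15.8 ≈ 942.06.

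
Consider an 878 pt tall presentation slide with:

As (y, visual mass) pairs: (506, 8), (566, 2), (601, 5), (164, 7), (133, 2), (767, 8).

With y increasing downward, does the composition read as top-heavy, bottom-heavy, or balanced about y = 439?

bottom-heavy

Σw = 8 + 2 + 5 + 7 + 2 + 8 = 32.
y: moment 15735 / weight 32 ≈ 491.72
Since 491.7 is below (larger y than) 439, the composition reads bottom-heavy.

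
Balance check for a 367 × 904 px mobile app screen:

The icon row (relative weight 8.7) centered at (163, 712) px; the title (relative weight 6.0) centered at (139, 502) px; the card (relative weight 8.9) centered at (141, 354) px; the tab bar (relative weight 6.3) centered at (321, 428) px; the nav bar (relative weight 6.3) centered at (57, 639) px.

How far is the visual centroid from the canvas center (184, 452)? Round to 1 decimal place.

Total weight = 8.7 + 6.0 + 8.9 + 6.3 + 6.3 = 36.2.
x-moment: 8.7·163 + 6.0·139 + 8.9·141 + 6.3·321 + 6.3·57 = 5888.4; centroid 5888.4/36.2 ≈ 162.66.
y-moment: 8.7·712 + 6.0·502 + 8.9·354 + 6.3·428 + 6.3·639 = 19079.1; centroid 19079.1/36.2 ≈ 527.05.
Offset from (184, 452): Δx ≈ -21.34, Δy ≈ 75.05; distance = √(Δx² + Δy²) ≈ 78.02.

≈ 78.0 px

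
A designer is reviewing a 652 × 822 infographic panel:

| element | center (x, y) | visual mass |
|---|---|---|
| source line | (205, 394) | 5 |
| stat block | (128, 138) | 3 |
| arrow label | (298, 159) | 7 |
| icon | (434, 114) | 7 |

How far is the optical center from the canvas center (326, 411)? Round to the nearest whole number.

≈ 218

Σw = 5 + 3 + 7 + 7 = 22.
x: (5·205 + 3·128 + 7·298 + 7·434) / 22 = 6533 / 22 ≈ 296.95
y: (5·394 + 3·138 + 7·159 + 7·114) / 22 = 4295 / 22 ≈ 195.23
From (326, 411): dx = -29.05, dy = -215.77, so the distance is √(dx²+dy²) ≈ 217.72.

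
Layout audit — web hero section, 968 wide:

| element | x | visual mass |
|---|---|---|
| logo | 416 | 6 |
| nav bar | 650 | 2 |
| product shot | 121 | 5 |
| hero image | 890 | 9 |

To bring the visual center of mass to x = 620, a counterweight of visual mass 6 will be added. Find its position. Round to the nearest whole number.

With the counterweight, Σw becomes 6 + 2 + 5 + 9 + 6 = 28.
x: target moment 28×620 = 17360; current 6·416 + 2·650 + 5·121 + 9·890 = 12411; the counterweight supplies 4949, so x = 4949/6 ≈ 824.83.

x ≈ 825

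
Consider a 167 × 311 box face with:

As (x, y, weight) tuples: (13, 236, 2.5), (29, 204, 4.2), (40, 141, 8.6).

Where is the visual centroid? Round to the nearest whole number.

(33, 174)

Σw = 2.5 + 4.2 + 8.6 = 15.3.
x-moment: 2.5·13 + 4.2·29 + 8.6·40 = 498.3; centroid 498.3/15.3 ≈ 32.57.
y-moment: 2.5·236 + 4.2·204 + 8.6·141 = 2659.4; centroid 2659.4/15.3 ≈ 173.82.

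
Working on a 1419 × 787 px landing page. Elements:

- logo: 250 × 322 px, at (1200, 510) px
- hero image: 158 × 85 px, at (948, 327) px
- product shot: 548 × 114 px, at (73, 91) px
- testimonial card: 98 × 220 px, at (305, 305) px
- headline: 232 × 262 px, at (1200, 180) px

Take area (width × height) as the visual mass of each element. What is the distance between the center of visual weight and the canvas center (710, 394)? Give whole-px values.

Taking area as weight: logo 250·322 = 80500, hero image 158·85 = 13430, product shot 548·114 = 62472, testimonial card 98·220 = 21560, headline 232·262 = 60784. Sum 238746.
x: (80500·1200 + 13430·948 + 62472·73 + 21560·305 + 60784·1200) / 238746 = 193408696 / 238746 ≈ 810.10
y: (80500·510 + 13430·327 + 62472·91 + 21560·305 + 60784·180) / 238746 = 68648482 / 238746 ≈ 287.54
Relative to (710, 394): Δ = (100.10, -106.46); |Δ| = √(100.10² + -106.46²) ≈ 146.13.

≈ 146 px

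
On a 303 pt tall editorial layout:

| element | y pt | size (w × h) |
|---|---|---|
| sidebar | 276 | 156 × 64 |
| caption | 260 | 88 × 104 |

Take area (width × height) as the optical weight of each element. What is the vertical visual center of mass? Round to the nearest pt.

y ≈ 268

Areas: sidebar 156·64 = 9984, caption 88·104 = 9152. Total weight = 19136.
y: (9984·276 + 9152·260) / 19136 = 5135104 / 19136 ≈ 268.35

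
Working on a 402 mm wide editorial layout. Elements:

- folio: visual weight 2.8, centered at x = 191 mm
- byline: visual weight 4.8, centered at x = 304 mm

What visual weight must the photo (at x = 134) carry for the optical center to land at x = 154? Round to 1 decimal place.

Fixed elements: Σw = 2.8 + 4.8 = 7.6, Σw·x = 2.8·191 + 4.8·304 = 1994.0.
Set Σw·x/Σw = 154: (1994.0 + 134w) = 154·(7.6 + w).
So w = (154·7.6 − 1994.0)/(134 − 154) = -823.6/-20 ≈ 41.18.

w ≈ 41.2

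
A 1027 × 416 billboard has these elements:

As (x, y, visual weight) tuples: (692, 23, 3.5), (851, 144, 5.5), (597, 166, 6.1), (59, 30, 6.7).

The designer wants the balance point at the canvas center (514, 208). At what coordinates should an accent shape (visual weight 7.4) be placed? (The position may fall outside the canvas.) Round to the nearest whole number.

(523, 539)

After adding the accent shape, total weight = 3.5 + 5.5 + 6.1 + 6.7 + 7.4 = 29.2.
x: need Σw·x = 29.2·514 = 15008.8. Existing = 3.5·692 + 5.5·851 + 6.1·597 + 6.7·59 = 11139.5. Remainder 3869.3 / 7.4 ≈ 522.88.
y: need Σw·y = 29.2·208 = 6073.6. Existing = 3.5·23 + 5.5·144 + 6.1·166 + 6.7·30 = 2086.1. Remainder 3987.5 / 7.4 ≈ 538.85.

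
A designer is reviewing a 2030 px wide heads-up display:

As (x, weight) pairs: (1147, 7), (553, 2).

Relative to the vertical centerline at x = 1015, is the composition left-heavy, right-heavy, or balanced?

Weights sum to 7 + 2 = 9.
x-moment: 7·1147 + 2·553 = 9135; centroid 9135/9 ≈ 1015.00.
That equals the midline 1015 — balanced.

balanced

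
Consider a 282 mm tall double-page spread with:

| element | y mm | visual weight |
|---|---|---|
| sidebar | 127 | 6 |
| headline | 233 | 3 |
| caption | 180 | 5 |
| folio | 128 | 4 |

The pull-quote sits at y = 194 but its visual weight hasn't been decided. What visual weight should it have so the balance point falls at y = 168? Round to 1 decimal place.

Known weights sum to 6 + 3 + 5 + 4 = 18; their moment is 6·127 + 3·233 + 5·180 + 4·128 = 2873.
Set Σw·y/Σw = 168: (2873 + 194w) = 168·(18 + w).
Rearranging, w·(194 − 168) = 168·18 − 2873 = 151, so w ≈ 151/26 = 5.81.

w ≈ 5.8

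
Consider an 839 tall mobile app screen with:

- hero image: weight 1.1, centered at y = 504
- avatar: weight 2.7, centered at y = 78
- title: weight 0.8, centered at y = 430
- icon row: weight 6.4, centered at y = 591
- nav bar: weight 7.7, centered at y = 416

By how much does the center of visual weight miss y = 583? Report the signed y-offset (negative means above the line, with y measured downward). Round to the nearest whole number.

≈ -150

Σw = 1.1 + 2.7 + 0.8 + 6.4 + 7.7 = 18.7.
y-moment: 1.1·504 + 2.7·78 + 0.8·430 + 6.4·591 + 7.7·416 = 8094.6; centroid 8094.6/18.7 ≈ 432.87.
Against y = 583, that's 432.87 − 583 = -150.13.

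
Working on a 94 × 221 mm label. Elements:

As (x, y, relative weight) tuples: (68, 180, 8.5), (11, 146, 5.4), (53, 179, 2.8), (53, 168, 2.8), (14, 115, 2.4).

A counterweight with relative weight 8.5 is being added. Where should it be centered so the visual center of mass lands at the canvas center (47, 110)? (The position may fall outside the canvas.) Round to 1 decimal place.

With the counterweight, Σw becomes 8.5 + 5.4 + 2.8 + 2.8 + 2.4 + 8.5 = 30.4.
x: target moment 30.4×47 = 1428.8; current 8.5·68 + 5.4·11 + 2.8·53 + 2.8·53 + 2.4·14 = 967.8; the counterweight supplies 461.0, so x = 461.0/8.5 ≈ 54.24.
y: target moment 30.4×110 = 3344.0; current 8.5·180 + 5.4·146 + 2.8·179 + 2.8·168 + 2.4·115 = 3566.0; the counterweight supplies -222.0, so y = -222.0/8.5 ≈ -26.12.

(54.2, -26.1)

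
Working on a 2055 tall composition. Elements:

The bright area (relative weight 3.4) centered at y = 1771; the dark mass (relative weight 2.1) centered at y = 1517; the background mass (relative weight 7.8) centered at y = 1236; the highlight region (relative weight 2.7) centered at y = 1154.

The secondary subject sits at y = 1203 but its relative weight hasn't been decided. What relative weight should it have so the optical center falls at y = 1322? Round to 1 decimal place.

w ≈ 6.8

Existing Σw = 16.0 (3.4 + 2.1 + 7.8 + 2.7); existing moment 3.4·1771 + 2.1·1517 + 7.8·1236 + 2.7·1154 = 21963.7.
Set Σw·y/Σw = 1322: (21963.7 + 1203w) = 1322·(16.0 + w).
Rearranging, w·(1203 − 1322) = 1322·16.0 − 21963.7 = -811.7, so w ≈ -811.7/-119 = 6.82.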